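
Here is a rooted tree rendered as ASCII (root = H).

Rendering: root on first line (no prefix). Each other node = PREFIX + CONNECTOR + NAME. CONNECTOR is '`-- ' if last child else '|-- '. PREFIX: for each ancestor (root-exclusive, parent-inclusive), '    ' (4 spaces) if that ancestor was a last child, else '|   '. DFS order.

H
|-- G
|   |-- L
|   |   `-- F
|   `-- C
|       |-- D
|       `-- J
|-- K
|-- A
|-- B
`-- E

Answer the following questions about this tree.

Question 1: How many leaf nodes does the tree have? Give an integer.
Leaves (nodes with no children): A, B, D, E, F, J, K

Answer: 7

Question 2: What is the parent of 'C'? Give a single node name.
Answer: G

Derivation:
Scan adjacency: C appears as child of G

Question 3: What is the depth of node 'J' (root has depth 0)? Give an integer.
Answer: 3

Derivation:
Path from root to J: H -> G -> C -> J
Depth = number of edges = 3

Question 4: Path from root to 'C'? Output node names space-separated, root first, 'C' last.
Walk down from root: H -> G -> C

Answer: H G C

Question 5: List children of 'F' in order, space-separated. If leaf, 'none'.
Node F's children (from adjacency): (leaf)

Answer: none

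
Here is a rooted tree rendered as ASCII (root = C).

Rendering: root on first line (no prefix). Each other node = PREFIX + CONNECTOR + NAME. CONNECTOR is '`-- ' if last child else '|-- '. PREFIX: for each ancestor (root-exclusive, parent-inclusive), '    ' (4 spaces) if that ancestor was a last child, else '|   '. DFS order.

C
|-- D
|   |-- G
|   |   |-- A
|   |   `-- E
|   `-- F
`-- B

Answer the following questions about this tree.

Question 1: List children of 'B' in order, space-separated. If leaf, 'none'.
Answer: none

Derivation:
Node B's children (from adjacency): (leaf)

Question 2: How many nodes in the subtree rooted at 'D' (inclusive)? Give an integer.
Answer: 5

Derivation:
Subtree rooted at D contains: A, D, E, F, G
Count = 5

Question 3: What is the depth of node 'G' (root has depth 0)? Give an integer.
Answer: 2

Derivation:
Path from root to G: C -> D -> G
Depth = number of edges = 2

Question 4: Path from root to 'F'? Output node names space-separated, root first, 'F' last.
Walk down from root: C -> D -> F

Answer: C D F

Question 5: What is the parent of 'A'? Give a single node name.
Scan adjacency: A appears as child of G

Answer: G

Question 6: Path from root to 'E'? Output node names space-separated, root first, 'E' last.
Answer: C D G E

Derivation:
Walk down from root: C -> D -> G -> E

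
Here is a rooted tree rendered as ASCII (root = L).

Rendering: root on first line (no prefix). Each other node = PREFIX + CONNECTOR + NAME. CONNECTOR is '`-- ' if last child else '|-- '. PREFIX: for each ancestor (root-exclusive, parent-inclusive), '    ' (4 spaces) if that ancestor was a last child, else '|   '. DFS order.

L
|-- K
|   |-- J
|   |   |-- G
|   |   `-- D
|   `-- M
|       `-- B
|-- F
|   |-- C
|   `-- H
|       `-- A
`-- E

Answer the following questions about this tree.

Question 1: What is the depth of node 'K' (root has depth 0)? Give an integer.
Answer: 1

Derivation:
Path from root to K: L -> K
Depth = number of edges = 1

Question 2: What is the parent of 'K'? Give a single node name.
Answer: L

Derivation:
Scan adjacency: K appears as child of L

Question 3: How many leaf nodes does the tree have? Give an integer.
Leaves (nodes with no children): A, B, C, D, E, G

Answer: 6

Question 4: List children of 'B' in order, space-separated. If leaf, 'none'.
Node B's children (from adjacency): (leaf)

Answer: none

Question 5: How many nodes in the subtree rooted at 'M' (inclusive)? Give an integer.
Answer: 2

Derivation:
Subtree rooted at M contains: B, M
Count = 2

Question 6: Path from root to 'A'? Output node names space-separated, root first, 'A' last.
Answer: L F H A

Derivation:
Walk down from root: L -> F -> H -> A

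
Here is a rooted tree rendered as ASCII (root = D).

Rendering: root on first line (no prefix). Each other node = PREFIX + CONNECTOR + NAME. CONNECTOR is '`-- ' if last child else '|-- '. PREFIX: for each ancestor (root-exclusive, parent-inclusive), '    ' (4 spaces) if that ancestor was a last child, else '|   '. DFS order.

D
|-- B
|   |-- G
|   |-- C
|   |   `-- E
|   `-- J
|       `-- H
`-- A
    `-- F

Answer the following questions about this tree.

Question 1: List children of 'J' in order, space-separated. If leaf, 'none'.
Answer: H

Derivation:
Node J's children (from adjacency): H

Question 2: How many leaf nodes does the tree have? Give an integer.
Answer: 4

Derivation:
Leaves (nodes with no children): E, F, G, H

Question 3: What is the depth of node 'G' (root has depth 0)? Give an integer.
Path from root to G: D -> B -> G
Depth = number of edges = 2

Answer: 2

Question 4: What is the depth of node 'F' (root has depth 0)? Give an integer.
Path from root to F: D -> A -> F
Depth = number of edges = 2

Answer: 2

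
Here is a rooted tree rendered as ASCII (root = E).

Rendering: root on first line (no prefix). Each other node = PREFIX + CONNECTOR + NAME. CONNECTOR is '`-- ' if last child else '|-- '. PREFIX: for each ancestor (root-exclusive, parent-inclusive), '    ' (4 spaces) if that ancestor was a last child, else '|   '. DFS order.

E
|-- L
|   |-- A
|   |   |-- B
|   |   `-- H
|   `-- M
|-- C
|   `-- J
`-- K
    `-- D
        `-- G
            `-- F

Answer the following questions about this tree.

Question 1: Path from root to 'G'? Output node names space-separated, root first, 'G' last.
Answer: E K D G

Derivation:
Walk down from root: E -> K -> D -> G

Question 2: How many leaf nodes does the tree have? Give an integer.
Leaves (nodes with no children): B, F, H, J, M

Answer: 5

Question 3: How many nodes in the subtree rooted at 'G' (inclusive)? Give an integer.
Subtree rooted at G contains: F, G
Count = 2

Answer: 2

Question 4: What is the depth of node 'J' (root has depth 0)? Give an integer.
Answer: 2

Derivation:
Path from root to J: E -> C -> J
Depth = number of edges = 2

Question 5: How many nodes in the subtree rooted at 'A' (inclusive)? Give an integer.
Subtree rooted at A contains: A, B, H
Count = 3

Answer: 3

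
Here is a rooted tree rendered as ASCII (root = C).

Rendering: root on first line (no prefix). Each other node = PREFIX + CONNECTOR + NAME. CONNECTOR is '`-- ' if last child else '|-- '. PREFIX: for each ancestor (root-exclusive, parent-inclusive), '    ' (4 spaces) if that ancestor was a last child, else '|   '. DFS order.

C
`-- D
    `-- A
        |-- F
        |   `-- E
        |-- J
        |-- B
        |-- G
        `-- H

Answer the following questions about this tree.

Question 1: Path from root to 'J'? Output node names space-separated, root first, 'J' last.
Answer: C D A J

Derivation:
Walk down from root: C -> D -> A -> J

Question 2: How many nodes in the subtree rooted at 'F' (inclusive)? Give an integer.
Subtree rooted at F contains: E, F
Count = 2

Answer: 2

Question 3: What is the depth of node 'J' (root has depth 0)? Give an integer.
Path from root to J: C -> D -> A -> J
Depth = number of edges = 3

Answer: 3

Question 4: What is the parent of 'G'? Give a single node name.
Answer: A

Derivation:
Scan adjacency: G appears as child of A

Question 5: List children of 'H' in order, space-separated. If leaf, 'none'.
Node H's children (from adjacency): (leaf)

Answer: none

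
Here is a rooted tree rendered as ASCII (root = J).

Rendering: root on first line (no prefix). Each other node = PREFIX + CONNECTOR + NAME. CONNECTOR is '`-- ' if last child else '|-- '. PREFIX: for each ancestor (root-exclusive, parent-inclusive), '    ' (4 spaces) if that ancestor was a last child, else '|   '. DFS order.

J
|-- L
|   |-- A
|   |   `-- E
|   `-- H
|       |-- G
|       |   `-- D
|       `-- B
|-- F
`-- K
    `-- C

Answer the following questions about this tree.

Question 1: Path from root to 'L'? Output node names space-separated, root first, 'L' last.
Answer: J L

Derivation:
Walk down from root: J -> L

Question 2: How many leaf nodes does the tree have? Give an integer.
Answer: 5

Derivation:
Leaves (nodes with no children): B, C, D, E, F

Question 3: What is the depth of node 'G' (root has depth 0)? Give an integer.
Path from root to G: J -> L -> H -> G
Depth = number of edges = 3

Answer: 3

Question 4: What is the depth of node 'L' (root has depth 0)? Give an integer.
Path from root to L: J -> L
Depth = number of edges = 1

Answer: 1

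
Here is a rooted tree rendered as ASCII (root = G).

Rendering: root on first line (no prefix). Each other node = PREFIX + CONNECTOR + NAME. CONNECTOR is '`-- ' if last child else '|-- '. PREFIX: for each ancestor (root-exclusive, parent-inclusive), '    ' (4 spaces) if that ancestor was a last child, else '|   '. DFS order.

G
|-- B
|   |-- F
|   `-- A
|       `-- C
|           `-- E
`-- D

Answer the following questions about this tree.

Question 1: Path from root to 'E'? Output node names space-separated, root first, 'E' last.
Answer: G B A C E

Derivation:
Walk down from root: G -> B -> A -> C -> E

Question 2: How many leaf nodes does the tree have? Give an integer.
Answer: 3

Derivation:
Leaves (nodes with no children): D, E, F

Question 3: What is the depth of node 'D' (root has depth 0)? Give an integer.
Path from root to D: G -> D
Depth = number of edges = 1

Answer: 1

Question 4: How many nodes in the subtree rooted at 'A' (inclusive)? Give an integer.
Answer: 3

Derivation:
Subtree rooted at A contains: A, C, E
Count = 3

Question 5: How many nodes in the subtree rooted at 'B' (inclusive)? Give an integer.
Subtree rooted at B contains: A, B, C, E, F
Count = 5

Answer: 5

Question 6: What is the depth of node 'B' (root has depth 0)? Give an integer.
Path from root to B: G -> B
Depth = number of edges = 1

Answer: 1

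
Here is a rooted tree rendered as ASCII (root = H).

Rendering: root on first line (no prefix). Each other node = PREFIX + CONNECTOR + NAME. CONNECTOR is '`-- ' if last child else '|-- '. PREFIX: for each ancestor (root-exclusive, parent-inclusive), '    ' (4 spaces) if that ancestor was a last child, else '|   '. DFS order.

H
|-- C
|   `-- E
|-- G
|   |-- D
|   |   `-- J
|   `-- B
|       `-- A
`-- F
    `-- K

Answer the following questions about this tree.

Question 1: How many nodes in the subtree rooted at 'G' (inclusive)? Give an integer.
Answer: 5

Derivation:
Subtree rooted at G contains: A, B, D, G, J
Count = 5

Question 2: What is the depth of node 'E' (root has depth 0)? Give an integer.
Path from root to E: H -> C -> E
Depth = number of edges = 2

Answer: 2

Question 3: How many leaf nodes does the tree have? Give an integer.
Leaves (nodes with no children): A, E, J, K

Answer: 4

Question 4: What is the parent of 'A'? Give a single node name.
Answer: B

Derivation:
Scan adjacency: A appears as child of B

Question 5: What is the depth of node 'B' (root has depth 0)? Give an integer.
Answer: 2

Derivation:
Path from root to B: H -> G -> B
Depth = number of edges = 2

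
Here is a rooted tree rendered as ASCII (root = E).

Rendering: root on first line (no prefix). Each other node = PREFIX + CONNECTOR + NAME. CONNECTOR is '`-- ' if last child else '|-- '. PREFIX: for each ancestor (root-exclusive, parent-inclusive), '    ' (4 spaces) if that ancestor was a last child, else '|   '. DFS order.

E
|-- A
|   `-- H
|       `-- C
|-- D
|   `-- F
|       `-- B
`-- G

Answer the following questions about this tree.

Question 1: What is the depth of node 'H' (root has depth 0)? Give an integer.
Path from root to H: E -> A -> H
Depth = number of edges = 2

Answer: 2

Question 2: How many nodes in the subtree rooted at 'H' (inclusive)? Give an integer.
Answer: 2

Derivation:
Subtree rooted at H contains: C, H
Count = 2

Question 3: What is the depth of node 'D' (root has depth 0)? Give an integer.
Path from root to D: E -> D
Depth = number of edges = 1

Answer: 1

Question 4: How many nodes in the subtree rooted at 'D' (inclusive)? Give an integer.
Answer: 3

Derivation:
Subtree rooted at D contains: B, D, F
Count = 3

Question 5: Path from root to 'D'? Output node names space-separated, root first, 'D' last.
Walk down from root: E -> D

Answer: E D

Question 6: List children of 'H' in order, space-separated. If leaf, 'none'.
Answer: C

Derivation:
Node H's children (from adjacency): C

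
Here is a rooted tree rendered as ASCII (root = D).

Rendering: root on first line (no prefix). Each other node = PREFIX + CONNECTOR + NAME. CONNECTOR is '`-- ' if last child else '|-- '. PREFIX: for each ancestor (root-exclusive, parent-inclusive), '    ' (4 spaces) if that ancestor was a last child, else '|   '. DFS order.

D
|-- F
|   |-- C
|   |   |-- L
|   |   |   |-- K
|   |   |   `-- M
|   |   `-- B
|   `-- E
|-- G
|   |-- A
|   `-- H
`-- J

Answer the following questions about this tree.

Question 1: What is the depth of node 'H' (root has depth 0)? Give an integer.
Answer: 2

Derivation:
Path from root to H: D -> G -> H
Depth = number of edges = 2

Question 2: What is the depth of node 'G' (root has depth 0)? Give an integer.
Answer: 1

Derivation:
Path from root to G: D -> G
Depth = number of edges = 1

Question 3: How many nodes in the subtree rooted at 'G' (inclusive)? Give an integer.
Answer: 3

Derivation:
Subtree rooted at G contains: A, G, H
Count = 3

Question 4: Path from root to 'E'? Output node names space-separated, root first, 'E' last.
Walk down from root: D -> F -> E

Answer: D F E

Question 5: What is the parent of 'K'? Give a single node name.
Scan adjacency: K appears as child of L

Answer: L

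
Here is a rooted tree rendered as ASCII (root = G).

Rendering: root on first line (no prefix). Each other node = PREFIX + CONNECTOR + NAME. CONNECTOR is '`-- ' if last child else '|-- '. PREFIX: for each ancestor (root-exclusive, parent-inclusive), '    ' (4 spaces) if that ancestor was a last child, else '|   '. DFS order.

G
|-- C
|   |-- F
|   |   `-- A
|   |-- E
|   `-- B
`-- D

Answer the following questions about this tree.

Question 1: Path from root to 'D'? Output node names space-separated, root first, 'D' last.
Walk down from root: G -> D

Answer: G D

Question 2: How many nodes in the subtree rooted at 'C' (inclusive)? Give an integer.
Answer: 5

Derivation:
Subtree rooted at C contains: A, B, C, E, F
Count = 5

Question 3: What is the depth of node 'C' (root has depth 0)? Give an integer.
Path from root to C: G -> C
Depth = number of edges = 1

Answer: 1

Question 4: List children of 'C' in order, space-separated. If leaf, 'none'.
Node C's children (from adjacency): F, E, B

Answer: F E B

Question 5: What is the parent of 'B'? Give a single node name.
Answer: C

Derivation:
Scan adjacency: B appears as child of C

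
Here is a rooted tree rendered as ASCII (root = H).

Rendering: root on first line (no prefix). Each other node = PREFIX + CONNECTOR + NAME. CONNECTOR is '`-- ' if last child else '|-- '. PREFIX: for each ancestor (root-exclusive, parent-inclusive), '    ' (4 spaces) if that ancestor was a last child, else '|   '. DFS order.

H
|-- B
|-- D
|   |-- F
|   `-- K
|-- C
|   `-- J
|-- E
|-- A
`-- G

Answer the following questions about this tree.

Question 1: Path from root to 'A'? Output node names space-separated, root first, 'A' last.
Answer: H A

Derivation:
Walk down from root: H -> A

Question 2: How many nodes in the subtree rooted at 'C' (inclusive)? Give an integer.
Subtree rooted at C contains: C, J
Count = 2

Answer: 2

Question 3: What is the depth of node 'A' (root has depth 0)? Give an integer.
Answer: 1

Derivation:
Path from root to A: H -> A
Depth = number of edges = 1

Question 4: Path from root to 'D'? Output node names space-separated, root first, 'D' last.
Walk down from root: H -> D

Answer: H D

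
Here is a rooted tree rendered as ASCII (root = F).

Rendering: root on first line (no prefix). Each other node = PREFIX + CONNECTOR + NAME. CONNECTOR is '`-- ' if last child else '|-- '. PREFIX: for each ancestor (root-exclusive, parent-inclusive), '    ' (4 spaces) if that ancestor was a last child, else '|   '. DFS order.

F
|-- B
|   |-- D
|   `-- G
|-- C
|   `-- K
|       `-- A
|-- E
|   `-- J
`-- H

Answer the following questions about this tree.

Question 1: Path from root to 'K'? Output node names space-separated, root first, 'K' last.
Answer: F C K

Derivation:
Walk down from root: F -> C -> K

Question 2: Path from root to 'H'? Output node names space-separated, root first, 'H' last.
Walk down from root: F -> H

Answer: F H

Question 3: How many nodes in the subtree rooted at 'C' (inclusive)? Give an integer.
Answer: 3

Derivation:
Subtree rooted at C contains: A, C, K
Count = 3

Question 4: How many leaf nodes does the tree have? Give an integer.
Leaves (nodes with no children): A, D, G, H, J

Answer: 5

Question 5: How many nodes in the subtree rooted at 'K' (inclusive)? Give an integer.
Subtree rooted at K contains: A, K
Count = 2

Answer: 2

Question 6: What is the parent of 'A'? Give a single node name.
Scan adjacency: A appears as child of K

Answer: K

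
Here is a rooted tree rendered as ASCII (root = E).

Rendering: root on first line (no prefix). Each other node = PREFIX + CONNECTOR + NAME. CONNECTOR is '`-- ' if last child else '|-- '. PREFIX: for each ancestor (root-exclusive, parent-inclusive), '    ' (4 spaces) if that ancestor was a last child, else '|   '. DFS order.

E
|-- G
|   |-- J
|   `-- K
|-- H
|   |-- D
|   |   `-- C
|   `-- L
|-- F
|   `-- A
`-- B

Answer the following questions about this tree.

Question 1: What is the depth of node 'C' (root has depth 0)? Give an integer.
Answer: 3

Derivation:
Path from root to C: E -> H -> D -> C
Depth = number of edges = 3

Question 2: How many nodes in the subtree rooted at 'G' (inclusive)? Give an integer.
Subtree rooted at G contains: G, J, K
Count = 3

Answer: 3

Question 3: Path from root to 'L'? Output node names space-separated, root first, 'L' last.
Answer: E H L

Derivation:
Walk down from root: E -> H -> L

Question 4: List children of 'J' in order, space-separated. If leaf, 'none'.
Node J's children (from adjacency): (leaf)

Answer: none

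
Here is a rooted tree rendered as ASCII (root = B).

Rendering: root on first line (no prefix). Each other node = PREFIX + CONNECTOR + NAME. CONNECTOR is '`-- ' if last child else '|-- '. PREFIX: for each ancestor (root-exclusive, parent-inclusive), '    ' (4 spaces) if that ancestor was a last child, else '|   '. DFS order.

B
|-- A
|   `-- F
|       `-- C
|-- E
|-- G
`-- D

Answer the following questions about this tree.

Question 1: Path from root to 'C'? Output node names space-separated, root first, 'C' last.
Walk down from root: B -> A -> F -> C

Answer: B A F C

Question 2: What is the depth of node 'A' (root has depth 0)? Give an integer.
Path from root to A: B -> A
Depth = number of edges = 1

Answer: 1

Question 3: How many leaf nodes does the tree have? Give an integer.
Answer: 4

Derivation:
Leaves (nodes with no children): C, D, E, G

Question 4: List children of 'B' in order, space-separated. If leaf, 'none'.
Answer: A E G D

Derivation:
Node B's children (from adjacency): A, E, G, D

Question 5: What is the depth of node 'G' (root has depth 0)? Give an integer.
Answer: 1

Derivation:
Path from root to G: B -> G
Depth = number of edges = 1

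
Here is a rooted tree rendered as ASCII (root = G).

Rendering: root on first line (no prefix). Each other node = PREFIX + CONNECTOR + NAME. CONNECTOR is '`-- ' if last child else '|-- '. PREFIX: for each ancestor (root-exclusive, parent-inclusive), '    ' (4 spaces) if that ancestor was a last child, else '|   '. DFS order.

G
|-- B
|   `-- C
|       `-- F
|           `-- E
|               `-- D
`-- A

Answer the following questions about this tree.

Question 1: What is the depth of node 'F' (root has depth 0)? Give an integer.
Answer: 3

Derivation:
Path from root to F: G -> B -> C -> F
Depth = number of edges = 3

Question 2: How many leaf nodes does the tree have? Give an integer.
Answer: 2

Derivation:
Leaves (nodes with no children): A, D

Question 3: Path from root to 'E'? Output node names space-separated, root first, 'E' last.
Answer: G B C F E

Derivation:
Walk down from root: G -> B -> C -> F -> E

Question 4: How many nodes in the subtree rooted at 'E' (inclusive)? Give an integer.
Subtree rooted at E contains: D, E
Count = 2

Answer: 2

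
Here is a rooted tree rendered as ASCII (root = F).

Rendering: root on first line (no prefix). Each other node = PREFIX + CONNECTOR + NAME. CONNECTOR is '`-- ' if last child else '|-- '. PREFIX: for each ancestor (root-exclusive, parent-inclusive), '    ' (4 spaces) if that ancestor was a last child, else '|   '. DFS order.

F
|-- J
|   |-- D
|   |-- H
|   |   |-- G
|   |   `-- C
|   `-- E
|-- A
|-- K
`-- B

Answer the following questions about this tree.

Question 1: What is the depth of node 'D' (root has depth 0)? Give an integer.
Answer: 2

Derivation:
Path from root to D: F -> J -> D
Depth = number of edges = 2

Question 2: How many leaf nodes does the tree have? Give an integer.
Answer: 7

Derivation:
Leaves (nodes with no children): A, B, C, D, E, G, K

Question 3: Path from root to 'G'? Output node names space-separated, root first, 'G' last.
Answer: F J H G

Derivation:
Walk down from root: F -> J -> H -> G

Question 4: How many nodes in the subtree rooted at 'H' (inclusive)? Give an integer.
Answer: 3

Derivation:
Subtree rooted at H contains: C, G, H
Count = 3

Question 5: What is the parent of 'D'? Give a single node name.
Answer: J

Derivation:
Scan adjacency: D appears as child of J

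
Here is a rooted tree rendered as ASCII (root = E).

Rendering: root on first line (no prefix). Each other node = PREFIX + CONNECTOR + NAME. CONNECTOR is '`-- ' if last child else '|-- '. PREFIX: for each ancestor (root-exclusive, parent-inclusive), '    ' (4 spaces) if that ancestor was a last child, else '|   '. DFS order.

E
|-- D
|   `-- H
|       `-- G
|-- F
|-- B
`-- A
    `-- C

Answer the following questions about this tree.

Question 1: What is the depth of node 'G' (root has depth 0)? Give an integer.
Answer: 3

Derivation:
Path from root to G: E -> D -> H -> G
Depth = number of edges = 3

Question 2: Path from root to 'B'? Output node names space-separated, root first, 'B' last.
Walk down from root: E -> B

Answer: E B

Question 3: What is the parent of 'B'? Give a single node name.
Answer: E

Derivation:
Scan adjacency: B appears as child of E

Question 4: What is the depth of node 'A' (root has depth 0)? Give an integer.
Path from root to A: E -> A
Depth = number of edges = 1

Answer: 1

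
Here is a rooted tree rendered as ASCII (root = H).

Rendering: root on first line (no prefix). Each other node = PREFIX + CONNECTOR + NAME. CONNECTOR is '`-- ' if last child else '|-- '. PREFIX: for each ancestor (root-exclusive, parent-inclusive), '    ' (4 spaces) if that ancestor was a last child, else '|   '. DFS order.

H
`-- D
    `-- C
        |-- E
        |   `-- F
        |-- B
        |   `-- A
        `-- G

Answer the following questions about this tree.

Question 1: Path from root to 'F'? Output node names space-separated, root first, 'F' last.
Answer: H D C E F

Derivation:
Walk down from root: H -> D -> C -> E -> F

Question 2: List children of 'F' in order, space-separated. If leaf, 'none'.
Node F's children (from adjacency): (leaf)

Answer: none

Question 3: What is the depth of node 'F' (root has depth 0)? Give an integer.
Path from root to F: H -> D -> C -> E -> F
Depth = number of edges = 4

Answer: 4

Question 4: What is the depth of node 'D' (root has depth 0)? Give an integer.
Path from root to D: H -> D
Depth = number of edges = 1

Answer: 1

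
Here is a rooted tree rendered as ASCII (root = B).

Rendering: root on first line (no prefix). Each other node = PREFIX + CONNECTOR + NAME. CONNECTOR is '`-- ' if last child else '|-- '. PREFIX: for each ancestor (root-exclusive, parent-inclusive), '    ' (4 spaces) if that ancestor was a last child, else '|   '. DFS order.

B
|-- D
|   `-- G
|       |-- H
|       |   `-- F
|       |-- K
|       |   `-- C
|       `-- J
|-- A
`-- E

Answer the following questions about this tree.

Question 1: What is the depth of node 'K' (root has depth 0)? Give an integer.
Path from root to K: B -> D -> G -> K
Depth = number of edges = 3

Answer: 3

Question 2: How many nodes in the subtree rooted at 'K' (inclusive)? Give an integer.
Answer: 2

Derivation:
Subtree rooted at K contains: C, K
Count = 2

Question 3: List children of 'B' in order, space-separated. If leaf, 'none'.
Answer: D A E

Derivation:
Node B's children (from adjacency): D, A, E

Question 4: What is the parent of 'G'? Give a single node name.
Scan adjacency: G appears as child of D

Answer: D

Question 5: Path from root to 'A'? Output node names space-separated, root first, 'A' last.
Answer: B A

Derivation:
Walk down from root: B -> A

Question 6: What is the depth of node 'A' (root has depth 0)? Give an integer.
Answer: 1

Derivation:
Path from root to A: B -> A
Depth = number of edges = 1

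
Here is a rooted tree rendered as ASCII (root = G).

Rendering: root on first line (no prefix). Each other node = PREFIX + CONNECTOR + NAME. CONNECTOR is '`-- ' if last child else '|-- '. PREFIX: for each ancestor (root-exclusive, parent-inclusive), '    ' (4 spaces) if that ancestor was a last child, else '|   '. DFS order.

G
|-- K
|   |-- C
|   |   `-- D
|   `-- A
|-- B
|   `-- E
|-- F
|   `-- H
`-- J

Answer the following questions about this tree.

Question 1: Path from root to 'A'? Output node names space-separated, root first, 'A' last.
Answer: G K A

Derivation:
Walk down from root: G -> K -> A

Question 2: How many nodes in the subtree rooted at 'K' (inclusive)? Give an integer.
Subtree rooted at K contains: A, C, D, K
Count = 4

Answer: 4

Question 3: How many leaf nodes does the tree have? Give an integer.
Leaves (nodes with no children): A, D, E, H, J

Answer: 5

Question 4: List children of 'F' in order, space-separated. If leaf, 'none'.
Node F's children (from adjacency): H

Answer: H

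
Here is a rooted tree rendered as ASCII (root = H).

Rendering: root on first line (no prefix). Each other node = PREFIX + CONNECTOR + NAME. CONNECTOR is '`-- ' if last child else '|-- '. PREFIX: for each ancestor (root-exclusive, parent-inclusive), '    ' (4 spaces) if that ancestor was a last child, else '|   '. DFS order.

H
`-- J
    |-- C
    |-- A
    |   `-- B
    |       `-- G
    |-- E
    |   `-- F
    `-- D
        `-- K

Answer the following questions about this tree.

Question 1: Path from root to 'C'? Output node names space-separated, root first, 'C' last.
Answer: H J C

Derivation:
Walk down from root: H -> J -> C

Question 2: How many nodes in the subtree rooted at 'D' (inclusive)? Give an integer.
Subtree rooted at D contains: D, K
Count = 2

Answer: 2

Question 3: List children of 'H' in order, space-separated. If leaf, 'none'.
Answer: J

Derivation:
Node H's children (from adjacency): J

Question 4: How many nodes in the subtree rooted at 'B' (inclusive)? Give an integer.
Subtree rooted at B contains: B, G
Count = 2

Answer: 2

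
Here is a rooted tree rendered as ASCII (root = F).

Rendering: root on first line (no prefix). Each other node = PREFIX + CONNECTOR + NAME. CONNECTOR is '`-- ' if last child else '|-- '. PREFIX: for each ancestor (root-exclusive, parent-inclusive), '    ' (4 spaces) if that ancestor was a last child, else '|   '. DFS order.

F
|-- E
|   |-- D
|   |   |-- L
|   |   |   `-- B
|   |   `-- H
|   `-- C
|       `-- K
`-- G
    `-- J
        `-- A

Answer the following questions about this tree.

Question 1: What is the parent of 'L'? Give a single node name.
Answer: D

Derivation:
Scan adjacency: L appears as child of D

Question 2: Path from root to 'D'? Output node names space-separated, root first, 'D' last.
Answer: F E D

Derivation:
Walk down from root: F -> E -> D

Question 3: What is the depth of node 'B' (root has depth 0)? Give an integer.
Path from root to B: F -> E -> D -> L -> B
Depth = number of edges = 4

Answer: 4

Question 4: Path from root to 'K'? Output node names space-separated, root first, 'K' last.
Answer: F E C K

Derivation:
Walk down from root: F -> E -> C -> K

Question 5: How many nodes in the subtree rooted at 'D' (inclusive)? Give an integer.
Subtree rooted at D contains: B, D, H, L
Count = 4

Answer: 4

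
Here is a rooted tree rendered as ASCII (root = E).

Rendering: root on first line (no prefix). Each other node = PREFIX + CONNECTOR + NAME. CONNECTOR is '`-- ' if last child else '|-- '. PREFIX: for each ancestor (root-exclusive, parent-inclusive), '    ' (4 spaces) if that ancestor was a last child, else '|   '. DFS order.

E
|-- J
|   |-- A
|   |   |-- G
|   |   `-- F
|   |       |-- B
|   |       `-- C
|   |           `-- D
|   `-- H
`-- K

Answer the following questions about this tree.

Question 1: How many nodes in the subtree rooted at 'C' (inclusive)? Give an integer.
Subtree rooted at C contains: C, D
Count = 2

Answer: 2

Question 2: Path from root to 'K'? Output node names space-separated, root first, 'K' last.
Walk down from root: E -> K

Answer: E K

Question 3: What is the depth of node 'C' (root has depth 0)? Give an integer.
Answer: 4

Derivation:
Path from root to C: E -> J -> A -> F -> C
Depth = number of edges = 4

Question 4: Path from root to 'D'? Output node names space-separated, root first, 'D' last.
Answer: E J A F C D

Derivation:
Walk down from root: E -> J -> A -> F -> C -> D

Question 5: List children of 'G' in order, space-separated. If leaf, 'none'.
Node G's children (from adjacency): (leaf)

Answer: none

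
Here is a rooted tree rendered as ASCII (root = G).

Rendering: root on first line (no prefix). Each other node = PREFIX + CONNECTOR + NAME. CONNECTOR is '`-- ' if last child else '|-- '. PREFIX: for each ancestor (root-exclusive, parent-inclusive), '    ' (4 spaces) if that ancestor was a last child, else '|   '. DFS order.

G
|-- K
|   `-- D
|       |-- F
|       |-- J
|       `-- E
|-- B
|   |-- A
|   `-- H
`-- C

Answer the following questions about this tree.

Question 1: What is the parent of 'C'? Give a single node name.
Scan adjacency: C appears as child of G

Answer: G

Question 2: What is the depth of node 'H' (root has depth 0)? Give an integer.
Answer: 2

Derivation:
Path from root to H: G -> B -> H
Depth = number of edges = 2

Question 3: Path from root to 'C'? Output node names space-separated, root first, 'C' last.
Walk down from root: G -> C

Answer: G C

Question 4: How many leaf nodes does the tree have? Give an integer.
Leaves (nodes with no children): A, C, E, F, H, J

Answer: 6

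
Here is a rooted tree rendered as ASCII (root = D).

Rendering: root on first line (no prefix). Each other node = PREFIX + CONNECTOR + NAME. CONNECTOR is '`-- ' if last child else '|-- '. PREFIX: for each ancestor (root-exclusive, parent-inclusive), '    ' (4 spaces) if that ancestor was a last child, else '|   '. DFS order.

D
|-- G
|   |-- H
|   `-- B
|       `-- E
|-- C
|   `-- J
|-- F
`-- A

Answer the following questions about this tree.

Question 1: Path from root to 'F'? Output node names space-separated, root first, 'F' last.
Answer: D F

Derivation:
Walk down from root: D -> F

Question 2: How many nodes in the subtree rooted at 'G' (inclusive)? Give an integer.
Subtree rooted at G contains: B, E, G, H
Count = 4

Answer: 4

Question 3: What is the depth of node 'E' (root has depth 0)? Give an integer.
Path from root to E: D -> G -> B -> E
Depth = number of edges = 3

Answer: 3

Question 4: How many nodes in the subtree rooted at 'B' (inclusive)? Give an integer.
Answer: 2

Derivation:
Subtree rooted at B contains: B, E
Count = 2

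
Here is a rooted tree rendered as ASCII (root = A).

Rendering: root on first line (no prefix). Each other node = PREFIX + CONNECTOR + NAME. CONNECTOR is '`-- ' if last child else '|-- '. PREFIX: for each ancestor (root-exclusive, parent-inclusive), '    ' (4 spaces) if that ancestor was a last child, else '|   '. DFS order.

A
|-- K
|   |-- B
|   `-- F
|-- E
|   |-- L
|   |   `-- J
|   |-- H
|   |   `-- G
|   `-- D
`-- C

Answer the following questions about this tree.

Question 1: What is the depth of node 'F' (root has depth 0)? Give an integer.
Answer: 2

Derivation:
Path from root to F: A -> K -> F
Depth = number of edges = 2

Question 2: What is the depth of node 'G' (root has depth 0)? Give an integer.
Answer: 3

Derivation:
Path from root to G: A -> E -> H -> G
Depth = number of edges = 3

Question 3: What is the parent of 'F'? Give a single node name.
Scan adjacency: F appears as child of K

Answer: K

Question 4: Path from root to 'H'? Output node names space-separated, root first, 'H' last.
Answer: A E H

Derivation:
Walk down from root: A -> E -> H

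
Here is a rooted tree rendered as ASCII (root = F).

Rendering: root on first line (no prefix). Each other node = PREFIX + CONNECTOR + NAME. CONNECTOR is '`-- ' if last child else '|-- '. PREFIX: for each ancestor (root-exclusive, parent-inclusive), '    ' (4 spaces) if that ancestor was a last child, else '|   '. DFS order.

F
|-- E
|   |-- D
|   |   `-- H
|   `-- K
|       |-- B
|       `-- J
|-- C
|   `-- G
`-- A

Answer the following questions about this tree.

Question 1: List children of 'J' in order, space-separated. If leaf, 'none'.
Answer: none

Derivation:
Node J's children (from adjacency): (leaf)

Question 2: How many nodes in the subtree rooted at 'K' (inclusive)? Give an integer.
Subtree rooted at K contains: B, J, K
Count = 3

Answer: 3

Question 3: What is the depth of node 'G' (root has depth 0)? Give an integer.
Answer: 2

Derivation:
Path from root to G: F -> C -> G
Depth = number of edges = 2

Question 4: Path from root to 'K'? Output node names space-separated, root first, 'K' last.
Answer: F E K

Derivation:
Walk down from root: F -> E -> K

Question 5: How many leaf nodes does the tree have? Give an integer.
Answer: 5

Derivation:
Leaves (nodes with no children): A, B, G, H, J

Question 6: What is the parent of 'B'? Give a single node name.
Answer: K

Derivation:
Scan adjacency: B appears as child of K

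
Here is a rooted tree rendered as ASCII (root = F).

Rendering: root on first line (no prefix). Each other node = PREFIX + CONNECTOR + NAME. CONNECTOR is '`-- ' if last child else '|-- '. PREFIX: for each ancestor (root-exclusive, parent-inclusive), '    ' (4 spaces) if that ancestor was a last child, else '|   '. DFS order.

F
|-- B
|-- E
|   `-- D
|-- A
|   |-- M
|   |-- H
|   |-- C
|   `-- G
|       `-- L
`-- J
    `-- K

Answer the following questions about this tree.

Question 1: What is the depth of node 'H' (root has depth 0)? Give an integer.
Path from root to H: F -> A -> H
Depth = number of edges = 2

Answer: 2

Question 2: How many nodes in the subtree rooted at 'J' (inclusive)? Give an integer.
Subtree rooted at J contains: J, K
Count = 2

Answer: 2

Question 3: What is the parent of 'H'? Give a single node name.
Answer: A

Derivation:
Scan adjacency: H appears as child of A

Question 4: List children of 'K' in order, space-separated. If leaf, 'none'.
Answer: none

Derivation:
Node K's children (from adjacency): (leaf)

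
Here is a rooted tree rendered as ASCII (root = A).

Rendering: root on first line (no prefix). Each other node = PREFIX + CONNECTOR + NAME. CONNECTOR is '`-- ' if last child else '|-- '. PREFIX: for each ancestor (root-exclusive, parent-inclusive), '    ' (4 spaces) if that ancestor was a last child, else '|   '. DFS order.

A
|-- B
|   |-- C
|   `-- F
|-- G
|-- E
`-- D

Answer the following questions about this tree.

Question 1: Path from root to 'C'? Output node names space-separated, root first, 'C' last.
Walk down from root: A -> B -> C

Answer: A B C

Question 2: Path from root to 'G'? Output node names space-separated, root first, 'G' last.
Walk down from root: A -> G

Answer: A G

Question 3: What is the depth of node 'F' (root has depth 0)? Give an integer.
Answer: 2

Derivation:
Path from root to F: A -> B -> F
Depth = number of edges = 2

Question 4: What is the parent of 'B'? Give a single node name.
Answer: A

Derivation:
Scan adjacency: B appears as child of A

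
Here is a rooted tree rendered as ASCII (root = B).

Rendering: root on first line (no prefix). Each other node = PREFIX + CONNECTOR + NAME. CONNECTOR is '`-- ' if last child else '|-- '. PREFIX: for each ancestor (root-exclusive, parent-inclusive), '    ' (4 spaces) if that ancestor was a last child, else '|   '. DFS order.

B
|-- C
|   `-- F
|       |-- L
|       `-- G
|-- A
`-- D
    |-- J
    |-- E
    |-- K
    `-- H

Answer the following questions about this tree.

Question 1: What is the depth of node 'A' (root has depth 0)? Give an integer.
Path from root to A: B -> A
Depth = number of edges = 1

Answer: 1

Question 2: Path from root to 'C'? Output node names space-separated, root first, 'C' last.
Walk down from root: B -> C

Answer: B C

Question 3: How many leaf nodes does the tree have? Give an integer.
Leaves (nodes with no children): A, E, G, H, J, K, L

Answer: 7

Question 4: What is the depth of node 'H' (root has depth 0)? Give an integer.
Answer: 2

Derivation:
Path from root to H: B -> D -> H
Depth = number of edges = 2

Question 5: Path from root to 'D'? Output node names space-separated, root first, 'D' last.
Answer: B D

Derivation:
Walk down from root: B -> D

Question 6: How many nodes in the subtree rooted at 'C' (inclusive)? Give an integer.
Answer: 4

Derivation:
Subtree rooted at C contains: C, F, G, L
Count = 4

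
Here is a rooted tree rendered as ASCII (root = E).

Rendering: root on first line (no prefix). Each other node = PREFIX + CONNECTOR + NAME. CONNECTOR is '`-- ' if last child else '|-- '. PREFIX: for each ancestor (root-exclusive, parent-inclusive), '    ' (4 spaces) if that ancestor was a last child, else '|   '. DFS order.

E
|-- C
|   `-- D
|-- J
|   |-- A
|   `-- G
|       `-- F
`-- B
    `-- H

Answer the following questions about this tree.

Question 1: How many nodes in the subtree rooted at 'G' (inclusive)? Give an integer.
Subtree rooted at G contains: F, G
Count = 2

Answer: 2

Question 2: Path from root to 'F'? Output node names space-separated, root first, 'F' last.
Walk down from root: E -> J -> G -> F

Answer: E J G F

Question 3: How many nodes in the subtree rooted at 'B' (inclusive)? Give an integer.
Answer: 2

Derivation:
Subtree rooted at B contains: B, H
Count = 2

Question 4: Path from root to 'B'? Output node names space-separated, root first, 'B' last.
Walk down from root: E -> B

Answer: E B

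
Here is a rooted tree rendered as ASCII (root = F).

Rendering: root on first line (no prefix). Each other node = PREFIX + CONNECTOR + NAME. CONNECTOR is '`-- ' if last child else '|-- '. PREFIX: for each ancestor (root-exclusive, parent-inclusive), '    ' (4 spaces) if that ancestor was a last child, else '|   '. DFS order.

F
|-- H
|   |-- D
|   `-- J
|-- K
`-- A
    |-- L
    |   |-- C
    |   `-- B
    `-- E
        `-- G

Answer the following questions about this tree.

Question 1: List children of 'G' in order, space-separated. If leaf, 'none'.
Answer: none

Derivation:
Node G's children (from adjacency): (leaf)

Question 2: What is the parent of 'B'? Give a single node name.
Scan adjacency: B appears as child of L

Answer: L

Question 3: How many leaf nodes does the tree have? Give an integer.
Leaves (nodes with no children): B, C, D, G, J, K

Answer: 6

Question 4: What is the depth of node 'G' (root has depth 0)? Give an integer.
Answer: 3

Derivation:
Path from root to G: F -> A -> E -> G
Depth = number of edges = 3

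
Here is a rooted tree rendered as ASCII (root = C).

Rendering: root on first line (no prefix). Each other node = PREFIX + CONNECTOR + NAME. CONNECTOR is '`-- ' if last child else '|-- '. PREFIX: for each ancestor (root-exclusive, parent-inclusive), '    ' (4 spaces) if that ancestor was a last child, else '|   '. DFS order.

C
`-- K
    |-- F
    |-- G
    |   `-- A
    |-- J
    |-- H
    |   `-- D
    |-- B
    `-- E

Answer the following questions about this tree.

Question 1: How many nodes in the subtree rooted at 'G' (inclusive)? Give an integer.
Answer: 2

Derivation:
Subtree rooted at G contains: A, G
Count = 2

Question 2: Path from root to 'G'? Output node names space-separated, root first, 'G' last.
Answer: C K G

Derivation:
Walk down from root: C -> K -> G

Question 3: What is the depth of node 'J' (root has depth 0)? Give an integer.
Path from root to J: C -> K -> J
Depth = number of edges = 2

Answer: 2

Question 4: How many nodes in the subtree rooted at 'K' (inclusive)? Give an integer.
Subtree rooted at K contains: A, B, D, E, F, G, H, J, K
Count = 9

Answer: 9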